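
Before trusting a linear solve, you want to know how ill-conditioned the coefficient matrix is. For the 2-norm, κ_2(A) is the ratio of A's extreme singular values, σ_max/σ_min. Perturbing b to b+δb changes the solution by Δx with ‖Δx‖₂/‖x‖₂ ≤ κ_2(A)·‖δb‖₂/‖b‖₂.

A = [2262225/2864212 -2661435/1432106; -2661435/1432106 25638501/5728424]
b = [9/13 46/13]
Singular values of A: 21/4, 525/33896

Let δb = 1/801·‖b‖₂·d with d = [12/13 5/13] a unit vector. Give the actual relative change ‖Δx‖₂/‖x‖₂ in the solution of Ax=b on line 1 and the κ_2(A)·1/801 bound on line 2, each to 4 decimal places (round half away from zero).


0.0023
0.4232

σ_max = 21/4, σ_min = 525/33896
condition number: (21/4) ÷ (525/33896) = 338.9600
worst-case relative error ≤ 338.9600 × 1/801 = 0.4232
solve Ax = b  →  x = [118.9749 50.1919]
2-norm of b is 3.6056; of x, 129.1289
with δb = [0.0042 0.0017], A·Δx = δb → ‖Δx‖ = 0.2906
realised ‖Δx‖/‖x‖ = 0.0023
so the bound overstates the realised error by a factor of ≈ 188.0230 (computed from the unrounded values)


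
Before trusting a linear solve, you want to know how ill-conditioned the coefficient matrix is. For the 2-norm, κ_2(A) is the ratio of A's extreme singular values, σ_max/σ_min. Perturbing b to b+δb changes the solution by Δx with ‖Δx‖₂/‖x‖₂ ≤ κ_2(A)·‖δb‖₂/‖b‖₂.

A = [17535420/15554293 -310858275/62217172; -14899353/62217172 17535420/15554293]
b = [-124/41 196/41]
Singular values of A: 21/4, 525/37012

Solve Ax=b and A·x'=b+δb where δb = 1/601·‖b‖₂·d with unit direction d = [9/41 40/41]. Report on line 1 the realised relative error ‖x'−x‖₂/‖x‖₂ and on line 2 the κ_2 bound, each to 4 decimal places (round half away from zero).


0.0024
0.6158

largest singular value 21/4, smallest 525/37012
condition number: (21/4) ÷ (525/37012) = 370.1200
bound on ‖Δx‖/‖x‖: κ·ε = 370.1200·1/601 = 0.6158
solve Ax = b  →  x = [274.9510 62.6449]
‖b‖₂ = 5.6569 and ‖x‖₂ = 281.9972
re-solving with b+δb shifts x by Δx of norm 0.6636
relative error = 0.0024
realised/bound (from unrounded values) ≈ 0.0038


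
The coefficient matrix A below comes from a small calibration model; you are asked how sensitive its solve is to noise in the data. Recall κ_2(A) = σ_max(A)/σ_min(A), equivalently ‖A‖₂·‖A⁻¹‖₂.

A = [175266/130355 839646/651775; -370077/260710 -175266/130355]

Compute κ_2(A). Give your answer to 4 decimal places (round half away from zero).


M = AᵀA = [308953233/80820100 367795701/101025125; 367795701/101025125 1751438376/505125625]. tr(M)=17514369/2402500, det(M)=6561/15015625
char-poly roots: 729/100 and 36/600625
so κ_2 = √((729/100) / (36/600625)) = 348.7500

348.7500


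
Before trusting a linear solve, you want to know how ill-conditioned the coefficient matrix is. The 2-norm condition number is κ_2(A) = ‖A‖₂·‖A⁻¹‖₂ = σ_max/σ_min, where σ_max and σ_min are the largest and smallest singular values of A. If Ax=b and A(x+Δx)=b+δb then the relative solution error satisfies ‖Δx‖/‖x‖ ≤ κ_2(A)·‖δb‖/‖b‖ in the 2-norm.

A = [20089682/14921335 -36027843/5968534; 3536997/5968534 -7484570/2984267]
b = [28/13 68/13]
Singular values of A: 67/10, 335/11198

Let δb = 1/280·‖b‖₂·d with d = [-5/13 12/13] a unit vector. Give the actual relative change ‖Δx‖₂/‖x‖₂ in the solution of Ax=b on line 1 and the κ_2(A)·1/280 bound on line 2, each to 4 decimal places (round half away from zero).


largest singular value 67/10, smallest 335/11198
κ = σ_max/σ_min = (67/10)/(335/11198) = 223.9600
worst-case relative error ≤ 223.9600 × 1/280 = 0.7999
solve Ax = b  →  x = [130.5774 28.7680]
‖b‖ = 5.6569, ‖x‖ = 133.7088
re-solving with b+δb shifts x by Δx of norm 0.6753
dividing the unrounded norms, ‖Δx‖/‖x‖ = 0.0051
tightness: 0.0051 against a bound of 0.7999 (unrounded ratio ≈ 0.0063)

0.0051
0.7999


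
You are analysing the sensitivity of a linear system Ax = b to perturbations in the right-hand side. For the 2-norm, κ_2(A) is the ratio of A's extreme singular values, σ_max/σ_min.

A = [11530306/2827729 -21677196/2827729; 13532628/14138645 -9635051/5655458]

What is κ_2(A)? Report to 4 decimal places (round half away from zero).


AᵀA = [2086157603764/118918074025 -782223257574/23783614805; -782223257574/23783614805 1173371513065/19026891844]; tr = 130376879729/1645924900, det = 62742241/411481225
eigenvalues of AᵀA: λ = (tr ± √(tr²−4·det))/2 = 7921/100, 31684/16459249
κ_2(A) = √(λ_max/λ_min) = √((7921/100) / (31684/16459249)) = 202.8500

202.8500


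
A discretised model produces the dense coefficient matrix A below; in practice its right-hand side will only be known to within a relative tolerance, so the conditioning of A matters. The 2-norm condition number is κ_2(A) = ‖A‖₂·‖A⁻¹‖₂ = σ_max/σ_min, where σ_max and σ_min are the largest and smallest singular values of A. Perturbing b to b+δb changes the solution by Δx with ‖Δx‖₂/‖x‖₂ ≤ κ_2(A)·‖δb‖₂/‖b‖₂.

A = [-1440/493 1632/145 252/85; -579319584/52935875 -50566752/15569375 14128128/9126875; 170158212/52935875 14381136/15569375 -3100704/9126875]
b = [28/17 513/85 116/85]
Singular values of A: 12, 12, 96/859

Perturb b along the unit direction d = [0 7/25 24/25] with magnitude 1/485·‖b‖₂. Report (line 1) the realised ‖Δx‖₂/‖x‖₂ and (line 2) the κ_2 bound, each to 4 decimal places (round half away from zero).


0.0044
0.2214

from the listed singular values, σ₁ = 12, σ_n = 96/859
condition number: 12 ÷ (96/859) = 107.3750
bound on ‖Δx‖/‖x‖: κ·ε = 107.3750·1/485 = 0.2214
solve Ax = b  →  x = [4.7216 -5.4410 25.8633]
2-norm of b is 6.4031; of x, 26.8479
Δx = A⁻¹·δb where δb = 1/485·6.4031·d; ‖Δx‖ = 0.1181
realised ‖Δx‖/‖x‖ = 0.0044
so the bound overstates the realised error by a factor of ≈ 50.3152 (computed from the unrounded values)


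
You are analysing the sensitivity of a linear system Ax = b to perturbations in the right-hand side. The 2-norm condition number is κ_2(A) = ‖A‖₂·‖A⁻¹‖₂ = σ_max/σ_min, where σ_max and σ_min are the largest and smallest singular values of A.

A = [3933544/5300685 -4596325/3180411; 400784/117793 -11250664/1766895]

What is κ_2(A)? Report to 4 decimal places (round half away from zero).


AᵀA = [202703208256/16714611225 -228028448776/10028766735; -228028448776/10028766735 6413401405921/150431501025]; tr = 1140170281/20820969, det = 479785216/13013105625
char-poly roots: 1369/25 and 350464/520524225
κ_2(A) = √(λ_max/λ_min) = √((1369/25) / (350464/520524225)) = 285.1875

285.1875


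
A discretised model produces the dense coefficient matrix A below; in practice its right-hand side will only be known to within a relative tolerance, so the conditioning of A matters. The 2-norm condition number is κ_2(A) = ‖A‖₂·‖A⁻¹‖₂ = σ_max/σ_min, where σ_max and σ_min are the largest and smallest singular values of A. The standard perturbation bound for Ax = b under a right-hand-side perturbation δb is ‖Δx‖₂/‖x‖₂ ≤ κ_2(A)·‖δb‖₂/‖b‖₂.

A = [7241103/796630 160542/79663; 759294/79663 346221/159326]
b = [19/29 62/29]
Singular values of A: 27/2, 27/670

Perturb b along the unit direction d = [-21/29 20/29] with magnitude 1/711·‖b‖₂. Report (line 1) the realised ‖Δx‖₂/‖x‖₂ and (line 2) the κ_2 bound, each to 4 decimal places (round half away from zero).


from the listed singular values, σ₁ = 27/2, σ_n = 27/670
κ_2(A) = (27/2) / (27/670) = 335.0000
worst-case relative error ≤ 335.0000 × 1/711 = 0.4712
solve Ax = b  →  x = [-5.3026 24.2421]
2-norm of b is 2.2361; of x, 24.8153
with δb = [-0.0023 0.0022], A·Δx = δb → ‖Δx‖ = 0.0780
realised ‖Δx‖/‖x‖ = 0.0031
tightness: 0.0031 against a bound of 0.4712 (unrounded ratio ≈ 0.0067)

0.0031
0.4712


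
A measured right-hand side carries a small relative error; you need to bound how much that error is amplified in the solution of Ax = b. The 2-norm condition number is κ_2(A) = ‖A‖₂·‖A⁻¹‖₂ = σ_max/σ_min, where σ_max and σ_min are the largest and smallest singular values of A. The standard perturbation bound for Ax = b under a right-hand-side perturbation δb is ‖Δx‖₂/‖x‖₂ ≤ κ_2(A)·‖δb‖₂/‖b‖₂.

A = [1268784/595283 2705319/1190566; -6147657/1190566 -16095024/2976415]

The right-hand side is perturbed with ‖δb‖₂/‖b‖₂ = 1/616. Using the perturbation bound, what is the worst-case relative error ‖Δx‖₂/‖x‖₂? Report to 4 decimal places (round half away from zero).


form AᵀA = [261733360617/8387262724 343517793696/10484078405; 343517793696/10484078405 7214011612641/209681568100] with trace 8179159113/124662050 and determinant 43046721/997296400
solving λ² − 8179159113/124662050·λ + 43046721/997296400 = 0 gives λ = 6561/100, 6561/9972964
κ = σ_max/σ_min = (81/10)/(81/3158) = 315.8000
κ_2(A)·‖δb‖/‖b‖ = 0.5127

0.5127


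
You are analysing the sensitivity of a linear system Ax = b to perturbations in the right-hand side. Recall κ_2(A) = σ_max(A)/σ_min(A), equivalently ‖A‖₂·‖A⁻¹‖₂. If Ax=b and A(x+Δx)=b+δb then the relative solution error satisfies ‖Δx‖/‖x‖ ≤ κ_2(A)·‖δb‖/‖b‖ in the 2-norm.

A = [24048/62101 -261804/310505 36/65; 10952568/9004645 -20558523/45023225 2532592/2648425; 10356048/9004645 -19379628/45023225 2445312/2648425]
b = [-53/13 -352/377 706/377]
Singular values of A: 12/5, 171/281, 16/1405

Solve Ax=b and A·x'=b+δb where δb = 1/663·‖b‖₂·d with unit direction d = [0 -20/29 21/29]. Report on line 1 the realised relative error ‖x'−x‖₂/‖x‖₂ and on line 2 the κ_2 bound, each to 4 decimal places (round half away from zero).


from the listed singular values, σ₁ = 12/5, σ_n = 16/1405
κ = σ_max/σ_min = (12/5)/(16/1405) = 210.7500
bound on ‖Δx‖/‖x‖: κ·ε = 210.7500·1/663 = 0.3179
solve Ax = b  →  x = [-90.1788 55.5449 140.2500]
‖b‖ = 4.5826, ‖x‖ = 175.7485
with δb = [0.0000 -0.0048 0.0050], A·Δx = δb → ‖Δx‖ = 0.6069
dividing the unrounded norms, ‖Δx‖/‖x‖ = 0.0035
so the bound overstates the realised error by a factor of ≈ 92.0435 (computed from the unrounded values)

0.0035
0.3179


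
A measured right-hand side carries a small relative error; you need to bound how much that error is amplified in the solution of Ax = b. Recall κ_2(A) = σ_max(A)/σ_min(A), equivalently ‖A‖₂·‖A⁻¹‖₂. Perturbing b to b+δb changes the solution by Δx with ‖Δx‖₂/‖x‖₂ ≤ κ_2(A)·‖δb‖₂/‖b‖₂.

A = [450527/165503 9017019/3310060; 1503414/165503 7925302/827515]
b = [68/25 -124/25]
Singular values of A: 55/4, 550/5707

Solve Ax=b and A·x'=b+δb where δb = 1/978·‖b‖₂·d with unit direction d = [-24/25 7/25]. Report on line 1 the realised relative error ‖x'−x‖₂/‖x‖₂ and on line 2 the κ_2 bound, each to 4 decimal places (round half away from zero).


σ_max = 55/4, σ_min = 550/5707
κ = σ_max/σ_min = (55/4)/(550/5707) = 142.6750
worst-case relative error ≤ 142.6750 × 1/978 = 0.1459
solve Ax = b  →  x = [29.8550 -28.8351]
2-norm of b is 5.6569; of x, 41.5065
Δx = A⁻¹·δb where δb = 1/978·5.6569·d; ‖Δx‖ = 0.0600
realised ‖Δx‖/‖x‖ = 0.0014
realised/bound (from unrounded values) ≈ 0.0099

0.0014
0.1459


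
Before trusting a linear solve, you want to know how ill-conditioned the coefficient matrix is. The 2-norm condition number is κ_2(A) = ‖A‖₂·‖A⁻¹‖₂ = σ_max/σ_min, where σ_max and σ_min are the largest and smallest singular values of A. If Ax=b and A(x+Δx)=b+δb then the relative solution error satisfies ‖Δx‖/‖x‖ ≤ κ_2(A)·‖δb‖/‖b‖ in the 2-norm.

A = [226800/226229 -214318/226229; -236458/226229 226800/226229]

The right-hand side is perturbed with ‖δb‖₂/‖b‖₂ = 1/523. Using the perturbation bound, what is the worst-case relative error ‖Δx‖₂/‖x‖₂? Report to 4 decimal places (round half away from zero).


0.5143

form AᵀA = [127646404/60855601 -121564800/60855601; -121564800/60855601 115779364/60855601] with trace 289448/72361 and determinant 16/72361
solving λ² − 289448/72361·λ + 16/72361 = 0 gives λ = 4, 4/72361
so κ_2 = √(4 / (4/72361)) = 269.0000
perturbation bound = 269.0000·1/523 = 0.5143


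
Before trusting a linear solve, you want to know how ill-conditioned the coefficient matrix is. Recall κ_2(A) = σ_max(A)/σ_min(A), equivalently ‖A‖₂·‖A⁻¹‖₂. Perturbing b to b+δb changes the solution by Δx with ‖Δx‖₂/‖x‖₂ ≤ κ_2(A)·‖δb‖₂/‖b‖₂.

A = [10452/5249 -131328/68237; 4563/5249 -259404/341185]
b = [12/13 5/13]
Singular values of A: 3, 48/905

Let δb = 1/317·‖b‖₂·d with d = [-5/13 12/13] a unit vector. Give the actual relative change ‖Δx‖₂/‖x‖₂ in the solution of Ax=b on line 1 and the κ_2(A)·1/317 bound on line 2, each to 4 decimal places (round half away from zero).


from the listed singular values, σ₁ = 3, σ_n = 48/905
condition number: 3 ÷ (48/905) = 56.5625
worst-case relative error ≤ 56.5625 × 1/317 = 0.1784
solve Ax = b  →  x = [0.2414 -0.2299]
2-norm of b is 1.0000; of x, 0.3333
Δx = A⁻¹·δb where δb = 1/317·1.0000·d; ‖Δx‖ = 0.0595
realised ‖Δx‖/‖x‖ = 0.1784
so the bound is sharp here: realised error equals the bound

0.1784
0.1784


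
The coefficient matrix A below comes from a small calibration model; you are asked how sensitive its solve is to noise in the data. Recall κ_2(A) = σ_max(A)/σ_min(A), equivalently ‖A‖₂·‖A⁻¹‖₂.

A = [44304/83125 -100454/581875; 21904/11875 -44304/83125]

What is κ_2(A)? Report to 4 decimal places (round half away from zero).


116.3750

form AᵀA = [40755712/11055625 -83202912/77389375; -83202912/77389375 170032612/541725625] with trace 3467300/866761 and determinant 1024/866761
solving λ² − 3467300/866761·λ + 1024/866761 = 0 gives λ = 4, 256/866761
κ_2(A) = √(λ_max/λ_min) = √(4 / (256/866761)) = 116.3750


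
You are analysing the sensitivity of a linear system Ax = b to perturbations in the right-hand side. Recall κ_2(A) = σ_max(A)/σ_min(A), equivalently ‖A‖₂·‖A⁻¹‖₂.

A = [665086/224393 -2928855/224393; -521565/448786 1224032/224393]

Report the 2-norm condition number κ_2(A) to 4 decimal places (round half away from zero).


210.5000

M = AᵀA = [12079216561/1191768484 -13415068530/297942121; -13415068530/297942121 59623940521/297942121]. tr(M)=149063045/708964, det(M)=707281/708964
char-poly roots: 841/4 and 841/177241
κ = σ_max/σ_min = (29/2)/(29/421) = 210.5000


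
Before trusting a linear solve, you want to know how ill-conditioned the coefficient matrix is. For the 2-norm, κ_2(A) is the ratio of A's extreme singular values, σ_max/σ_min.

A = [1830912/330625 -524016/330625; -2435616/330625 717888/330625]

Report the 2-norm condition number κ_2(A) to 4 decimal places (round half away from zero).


264.5000

form AᵀA = [371378562048/4372515625 -108317067264/4372515625; -108317067264/4372515625 31598237952/4372515625] with trace 128952576/1399205 and determinant 21233664/174900625
eigenvalues of AᵀA: λ = (tr ± √(tr²−4·det))/2 = 2304/25, 9216/6996025
κ_2(A) = √(λ_max/λ_min) = √((2304/25) / (9216/6996025)) = 264.5000


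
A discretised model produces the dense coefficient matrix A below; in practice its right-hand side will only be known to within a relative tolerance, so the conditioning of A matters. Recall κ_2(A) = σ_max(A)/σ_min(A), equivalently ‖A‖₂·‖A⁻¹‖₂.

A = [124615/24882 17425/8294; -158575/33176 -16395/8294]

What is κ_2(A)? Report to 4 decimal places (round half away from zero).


396.0000

AᵀA = [564538225/11778624 19601875/981552; 19601875/981552 340325/40898]; tr = 3920425/69696, det = 625/30976
eigenvalues of AᵀA: λ = (tr ± √(tr²−4·det))/2 = 225/4, 25/69696
σ_max=√(225/4)=(15/2), σ_min=√(25/69696)=(5/264) → κ = 396.0000


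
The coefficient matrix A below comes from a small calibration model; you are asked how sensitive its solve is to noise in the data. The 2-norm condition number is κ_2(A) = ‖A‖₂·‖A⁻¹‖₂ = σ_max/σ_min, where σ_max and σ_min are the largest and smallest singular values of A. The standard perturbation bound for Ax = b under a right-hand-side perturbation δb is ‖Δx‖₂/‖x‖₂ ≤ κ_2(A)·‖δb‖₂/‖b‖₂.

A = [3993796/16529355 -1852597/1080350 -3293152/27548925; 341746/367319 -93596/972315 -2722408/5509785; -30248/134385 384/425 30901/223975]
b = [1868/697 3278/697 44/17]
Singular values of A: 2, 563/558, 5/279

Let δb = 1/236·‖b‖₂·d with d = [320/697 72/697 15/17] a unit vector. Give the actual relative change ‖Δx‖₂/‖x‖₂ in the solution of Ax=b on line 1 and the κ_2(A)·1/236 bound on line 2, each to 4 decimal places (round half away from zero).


0.0064
0.4729

σ_max = 2, σ_min = 5/279
κ = σ_max/σ_min = 2/(5/279) = 111.6000
worst-case relative error ≤ 111.6000 × 1/236 = 0.4729
solve Ax = b  →  x = [108.6405 0.1501 195.0184]
‖b‖ = 6.0000, ‖x‖ = 223.2374
δb = ε·‖b‖·d = [0.0117 0.0026 0.0224]; solving A·Δx = δb gives ‖Δx‖ = 1.4186
relative error = 0.0064
realised/bound (from unrounded values) ≈ 0.0134


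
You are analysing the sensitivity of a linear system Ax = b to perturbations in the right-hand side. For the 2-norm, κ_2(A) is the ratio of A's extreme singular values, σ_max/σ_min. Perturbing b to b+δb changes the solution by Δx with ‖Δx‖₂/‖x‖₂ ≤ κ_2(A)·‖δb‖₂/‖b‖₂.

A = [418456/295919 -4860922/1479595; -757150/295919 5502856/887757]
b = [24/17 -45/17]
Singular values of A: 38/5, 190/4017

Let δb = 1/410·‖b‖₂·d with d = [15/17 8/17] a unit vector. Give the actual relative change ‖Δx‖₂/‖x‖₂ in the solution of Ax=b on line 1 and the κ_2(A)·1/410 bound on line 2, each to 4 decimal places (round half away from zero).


0.3919
0.3919

from the listed singular values, σ₁ = 38/5, σ_n = 190/4017
κ = σ_max/σ_min = (38/5)/(190/4017) = 160.6800
perturbation bound = 160.6800·1/410 = 0.3919
solve Ax = b  →  x = [0.1518 -0.3644]
‖b‖ = 3.0000, ‖x‖ = 0.3947
with δb = [0.0065 0.0034], A·Δx = δb → ‖Δx‖ = 0.1547
realised ‖Δx‖/‖x‖ = 0.3919
realised/bound = 1 exactly: the bound is attained for this b and d


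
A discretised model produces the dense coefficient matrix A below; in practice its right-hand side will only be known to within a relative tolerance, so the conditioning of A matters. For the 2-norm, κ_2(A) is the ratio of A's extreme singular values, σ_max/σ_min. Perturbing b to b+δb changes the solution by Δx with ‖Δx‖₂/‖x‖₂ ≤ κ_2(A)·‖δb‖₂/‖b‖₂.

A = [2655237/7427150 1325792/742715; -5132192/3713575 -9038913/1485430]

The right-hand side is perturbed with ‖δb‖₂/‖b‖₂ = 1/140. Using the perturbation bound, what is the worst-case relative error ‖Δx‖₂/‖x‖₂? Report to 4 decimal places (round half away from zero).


1.0351

AᵀA = [179852579881/88260091396 199638915840/22065022849; 199638915840/22065022849 3549313837225/88260091396]; tr = 1109210713/26252258, det = 17850625/210018064
λ_max, λ_min = (1109210713/26252258 ± √307528524056871936/172295262524641)/2 = 169/4, 105625/52504516
κ = σ_max/σ_min = (13/2)/(325/7246) = 144.9200
perturbation bound = 144.9200·1/140 = 1.0351


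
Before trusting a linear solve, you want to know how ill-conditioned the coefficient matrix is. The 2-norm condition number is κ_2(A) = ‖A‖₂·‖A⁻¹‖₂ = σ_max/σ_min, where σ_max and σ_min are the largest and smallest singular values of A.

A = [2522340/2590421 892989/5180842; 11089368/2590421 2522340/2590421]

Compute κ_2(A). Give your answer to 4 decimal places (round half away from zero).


form AᵀA = [76940084304/3991838761 17309558250/3991838761; 17309558250/3991838761 15613459641/15967355044] with trace 192369897/9498724 and determinant 104976/2374681
λ_max, λ_min = (192369897/9498724 ± √36990223062980625/90225757628176)/2 = 81/4, 5184/2374681
κ_2(A) = √(λ_max/λ_min) = √((81/4) / (5184/2374681)) = 96.3125

96.3125


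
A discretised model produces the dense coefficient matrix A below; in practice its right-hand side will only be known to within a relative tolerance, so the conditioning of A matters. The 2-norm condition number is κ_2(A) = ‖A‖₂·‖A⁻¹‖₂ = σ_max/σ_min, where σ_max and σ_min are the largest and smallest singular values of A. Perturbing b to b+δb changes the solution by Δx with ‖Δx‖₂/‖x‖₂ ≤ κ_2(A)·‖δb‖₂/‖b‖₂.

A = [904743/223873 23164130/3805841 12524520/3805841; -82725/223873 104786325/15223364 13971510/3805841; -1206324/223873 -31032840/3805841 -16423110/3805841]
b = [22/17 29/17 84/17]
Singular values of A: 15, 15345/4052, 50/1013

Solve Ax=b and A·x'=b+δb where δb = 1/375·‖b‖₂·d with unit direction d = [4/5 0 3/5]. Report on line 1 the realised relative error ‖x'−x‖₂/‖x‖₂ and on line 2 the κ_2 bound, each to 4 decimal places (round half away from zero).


0.0036
0.8104

largest singular value 15, smallest 50/1013
κ = σ_max/σ_min = 15/(50/1013) = 303.9000
κ_2(A)·‖δb‖/‖b‖ = 0.8104
solve Ax = b  →  x = [-0.7825 -37.9762 71.5913]
‖b‖ = 5.3852, ‖x‖ = 81.0440
Δx = A⁻¹·δb where δb = 1/375·5.3852·d; ‖Δx‖ = 0.2909
realised ‖Δx‖/‖x‖ = 0.0036
tightness: 0.0036 against a bound of 0.8104 (unrounded ratio ≈ 0.0044)


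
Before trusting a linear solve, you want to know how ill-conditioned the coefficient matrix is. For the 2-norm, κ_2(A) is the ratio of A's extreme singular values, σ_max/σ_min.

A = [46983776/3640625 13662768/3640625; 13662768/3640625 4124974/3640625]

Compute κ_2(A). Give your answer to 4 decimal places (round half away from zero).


364.0625

M = AᵀA = [3830634298624/21206640625 1117259190432/21206640625; 1117259190432/21206640625 325898623876/21206640625]. tr(M)=6650452676/33930625, det(M)=9834496/33930625
eigenvalues of AᵀA: λ = (tr ± √(tr²−4·det))/2 = 196, 50176/33930625
σ_max=√196=14, σ_min=√(50176/33930625)=(224/5825) → κ = 364.0625


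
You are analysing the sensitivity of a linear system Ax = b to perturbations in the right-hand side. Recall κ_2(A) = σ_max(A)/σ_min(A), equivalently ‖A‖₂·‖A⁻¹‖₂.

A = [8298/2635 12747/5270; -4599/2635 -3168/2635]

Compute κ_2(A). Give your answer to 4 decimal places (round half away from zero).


46.5000

M = AᵀA = [62289/4805 46683/4805; 46683/4805 140229/19220]. tr(M)=77877/3844, det(M)=729/3844
solving λ² − 77877/3844·λ + 729/3844 = 0 gives λ = 81/4, 9/961
κ = σ_max/σ_min = (9/2)/(3/31) = 46.5000


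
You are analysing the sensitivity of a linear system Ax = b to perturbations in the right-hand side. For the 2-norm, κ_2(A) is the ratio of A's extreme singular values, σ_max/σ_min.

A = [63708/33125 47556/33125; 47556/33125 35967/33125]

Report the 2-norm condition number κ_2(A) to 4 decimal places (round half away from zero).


331.2500

form AᵀA = [252811296/43890625 189605772/43890625; 189605772/43890625 142207929/43890625] with trace 15800769/1755625 and determinant 1296/1755625
λ_max, λ_min = (15800769/1755625 ± √249655199831361/3082219140625)/2 = 9, 144/1755625
so κ_2 = √(9 / (144/1755625)) = 331.2500


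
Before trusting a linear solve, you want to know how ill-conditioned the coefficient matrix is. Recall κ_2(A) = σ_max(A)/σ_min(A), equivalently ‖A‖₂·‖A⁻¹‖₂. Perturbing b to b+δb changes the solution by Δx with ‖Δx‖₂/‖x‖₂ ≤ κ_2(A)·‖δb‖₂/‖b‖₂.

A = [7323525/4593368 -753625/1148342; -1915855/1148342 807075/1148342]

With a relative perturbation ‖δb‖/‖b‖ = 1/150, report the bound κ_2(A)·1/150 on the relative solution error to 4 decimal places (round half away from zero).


M = AᵀA = [133605261025/25088025664 -13916939625/6272006416; -13916939625/6272006416 724923125/784000802]. tr(M)=927827225/148449856, det(M)=390625/593799424
λ_max, λ_min = (927827225/148449856 ± √860805371226200625/22037359746420736)/2 = 25/4, 15625/148449856
so κ_2 = √((25/4) / (15625/148449856)) = 243.6800
worst-case relative error ≤ 243.6800 × 1/150 = 1.6245

1.6245


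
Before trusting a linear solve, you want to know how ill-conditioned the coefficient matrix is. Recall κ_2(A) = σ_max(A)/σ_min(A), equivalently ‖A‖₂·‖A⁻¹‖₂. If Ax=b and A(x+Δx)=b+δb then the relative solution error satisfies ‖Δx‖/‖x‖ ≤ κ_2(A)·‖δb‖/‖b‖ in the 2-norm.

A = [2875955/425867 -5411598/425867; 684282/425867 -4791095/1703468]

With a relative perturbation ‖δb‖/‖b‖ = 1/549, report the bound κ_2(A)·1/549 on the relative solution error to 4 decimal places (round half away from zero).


0.2782

form AᵀA = [5198904829/107889769 -19492120575/215779538; -19492120575/215779538 292397904769/1726236304] with trace 1299586097/5973136 and determinant 12117361/5973136
eigenvalues of AᵀA: λ = (tr ± √(tr²−4·det))/2 = 3481/16, 3481/373321
κ = σ_max/σ_min = (59/4)/(59/611) = 152.7500
bound on ‖Δx‖/‖x‖: κ·ε = 152.7500·1/549 = 0.2782


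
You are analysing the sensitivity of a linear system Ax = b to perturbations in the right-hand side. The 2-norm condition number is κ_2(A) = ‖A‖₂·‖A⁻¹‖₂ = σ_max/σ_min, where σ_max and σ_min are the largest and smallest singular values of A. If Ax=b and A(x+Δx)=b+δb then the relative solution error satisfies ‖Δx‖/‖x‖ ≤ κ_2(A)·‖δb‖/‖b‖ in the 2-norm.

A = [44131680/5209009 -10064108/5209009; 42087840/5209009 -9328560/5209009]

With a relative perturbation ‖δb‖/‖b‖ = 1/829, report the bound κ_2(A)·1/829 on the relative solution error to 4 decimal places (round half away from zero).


0.3964

form AᵀA = [4422106368000/32263703641 -994964250240/32263703641; -994964250240/32263703641 223909989904/32263703641] with trace 2763840784/19193161 and determinant 3686400/19193161
λ_max, λ_min = (2763840784/19193161 ± √7638532864626893056/368377429171921)/2 = 144, 25600/19193161
σ_max=√144=12, σ_min=√(25600/19193161)=(160/4381) → κ = 328.5750
bound on ‖Δx‖/‖x‖: κ·ε = 328.5750·1/829 = 0.3964


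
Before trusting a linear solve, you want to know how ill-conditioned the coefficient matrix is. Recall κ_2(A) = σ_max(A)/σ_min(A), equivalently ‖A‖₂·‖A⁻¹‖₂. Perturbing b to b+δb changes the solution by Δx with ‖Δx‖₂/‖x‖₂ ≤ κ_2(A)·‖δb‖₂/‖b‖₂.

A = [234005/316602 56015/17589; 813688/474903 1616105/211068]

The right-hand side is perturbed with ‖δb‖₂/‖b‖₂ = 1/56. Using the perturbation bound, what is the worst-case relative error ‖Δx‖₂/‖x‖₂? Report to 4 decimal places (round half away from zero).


6.3643

form AᵀA = [18586850329/5338055844 4588596055/296558658; 4588596055/296558658 18127936825/263607696] with trace 917733661/12702096 and determinant 2088025/50808384
solving λ² − 917733661/12702096·λ + 2088025/50808384 = 0 gives λ = 289/4, 7225/12702096
σ_max=√(289/4)=(17/2), σ_min=√(7225/12702096)=(85/3564) → κ = 356.4000
bound on ‖Δx‖/‖x‖: κ·ε = 356.4000·1/56 = 6.3643


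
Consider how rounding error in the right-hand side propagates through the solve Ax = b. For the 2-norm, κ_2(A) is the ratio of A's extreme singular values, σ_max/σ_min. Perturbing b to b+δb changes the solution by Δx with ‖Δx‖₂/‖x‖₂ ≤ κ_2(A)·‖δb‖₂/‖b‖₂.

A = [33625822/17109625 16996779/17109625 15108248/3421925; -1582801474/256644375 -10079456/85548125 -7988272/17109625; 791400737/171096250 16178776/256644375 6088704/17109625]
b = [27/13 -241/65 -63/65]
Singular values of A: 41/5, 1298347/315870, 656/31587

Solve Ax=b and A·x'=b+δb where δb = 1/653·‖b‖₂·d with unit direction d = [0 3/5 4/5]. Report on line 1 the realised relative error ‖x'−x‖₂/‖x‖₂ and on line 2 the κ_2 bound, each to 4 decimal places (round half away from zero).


largest singular value 41/5, smallest 656/31587
κ = σ_max/σ_min = (41/5)/(656/31587) = 394.8375
perturbation bound = 394.8375·1/653 = 0.6047
solve Ax = b  →  x = [0.2831 141.0033 -31.3813]
‖b‖ = 4.3589, ‖x‖ = 144.4534
δb = ε·‖b‖·d = [0.0000 0.0040 0.0053]; solving A·Δx = δb gives ‖Δx‖ = 0.3214
realised ‖Δx‖/‖x‖ = 0.0022
realised/bound (from unrounded values) ≈ 0.0037

0.0022
0.6047


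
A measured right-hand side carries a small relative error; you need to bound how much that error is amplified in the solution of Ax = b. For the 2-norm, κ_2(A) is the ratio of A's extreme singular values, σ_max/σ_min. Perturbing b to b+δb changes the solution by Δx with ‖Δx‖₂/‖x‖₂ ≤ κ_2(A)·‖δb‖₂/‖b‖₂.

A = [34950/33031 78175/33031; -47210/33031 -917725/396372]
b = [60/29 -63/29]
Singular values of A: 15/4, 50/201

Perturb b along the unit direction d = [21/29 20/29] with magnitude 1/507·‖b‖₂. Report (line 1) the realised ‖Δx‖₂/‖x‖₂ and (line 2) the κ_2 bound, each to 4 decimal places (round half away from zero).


largest singular value 15/4, smallest 50/201
condition number: (15/4) ÷ (50/201) = 15.0750
κ_2(A)·‖δb‖/‖b‖ = 0.0297
solve Ax = b  →  x = [0.3765 0.7059]
‖b‖₂ = 3.0000 and ‖x‖₂ = 0.8000
with δb = [0.0043 0.0041], A·Δx = δb → ‖Δx‖ = 0.0238
realised ‖Δx‖/‖x‖ = 0.0297
tightness: 0.0297 against a bound of 0.0297; the bound is attained (ratio 1)

0.0297
0.0297


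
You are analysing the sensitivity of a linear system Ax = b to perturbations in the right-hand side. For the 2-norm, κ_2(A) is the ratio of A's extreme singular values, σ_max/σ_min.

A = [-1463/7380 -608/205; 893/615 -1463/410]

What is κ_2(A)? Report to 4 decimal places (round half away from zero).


4.5000

AᵀA = [4678921/2178576 -138985/30258; -138985/30258 144761/6724]; tr = 30685/1296, det = 130321/5184
char-poly roots: 361/16 and 361/324
κ_2(A) = √(λ_max/λ_min) = √((361/16) / (361/324)) = 4.5000


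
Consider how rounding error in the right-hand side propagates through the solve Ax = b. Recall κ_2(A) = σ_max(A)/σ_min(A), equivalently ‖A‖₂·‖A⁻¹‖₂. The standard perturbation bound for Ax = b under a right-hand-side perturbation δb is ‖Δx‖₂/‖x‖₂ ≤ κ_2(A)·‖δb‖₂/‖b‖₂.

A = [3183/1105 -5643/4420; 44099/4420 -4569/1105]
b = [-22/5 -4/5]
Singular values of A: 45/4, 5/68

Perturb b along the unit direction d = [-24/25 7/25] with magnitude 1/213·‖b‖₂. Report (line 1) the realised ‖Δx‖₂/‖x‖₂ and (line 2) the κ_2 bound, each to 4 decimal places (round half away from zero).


from the listed singular values, σ₁ = 45/4, σ_n = 5/68
condition number: (45/4) ÷ (5/68) = 153.0000
κ_2(A)·‖δb‖/‖b‖ = 0.7183
solve Ax = b  →  x = [20.7590 50.2838]
2-norm of b is 4.4721; of x, 54.4003
Δx = A⁻¹·δb where δb = 1/213·4.4721·d; ‖Δx‖ = 0.2855
dividing the unrounded norms, ‖Δx‖/‖x‖ = 0.0052
so the bound overstates the realised error by a factor of ≈ 136.8481 (computed from the unrounded values)

0.0052
0.7183


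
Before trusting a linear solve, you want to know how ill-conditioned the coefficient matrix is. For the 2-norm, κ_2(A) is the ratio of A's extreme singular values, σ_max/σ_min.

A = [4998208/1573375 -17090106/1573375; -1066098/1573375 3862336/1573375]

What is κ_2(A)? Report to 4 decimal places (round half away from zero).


307.0000

AᵀA = [15537565828/1472640625 -53264445696/1472640625; -53264445696/1472640625 182623059172/1472640625]; tr = 12682280/94249, det = 11316496/58905625
solving λ² − 12682280/94249·λ + 11316496/58905625 = 0 gives λ = 3364/25, 3364/2356225
σ_max=√(3364/25)=(58/5), σ_min=√(3364/2356225)=(58/1535) → κ = 307.0000


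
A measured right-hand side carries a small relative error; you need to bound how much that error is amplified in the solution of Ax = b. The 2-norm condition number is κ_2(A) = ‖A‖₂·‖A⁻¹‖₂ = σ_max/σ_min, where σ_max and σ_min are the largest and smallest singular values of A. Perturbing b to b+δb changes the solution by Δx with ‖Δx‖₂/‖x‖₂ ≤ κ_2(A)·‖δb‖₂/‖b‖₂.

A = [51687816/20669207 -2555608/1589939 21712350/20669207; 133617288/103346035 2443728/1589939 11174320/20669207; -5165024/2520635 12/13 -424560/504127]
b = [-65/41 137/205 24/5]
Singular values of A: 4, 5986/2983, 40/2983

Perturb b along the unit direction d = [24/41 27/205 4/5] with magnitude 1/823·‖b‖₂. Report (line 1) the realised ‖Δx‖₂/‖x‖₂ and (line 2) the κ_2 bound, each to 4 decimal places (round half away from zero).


0.0021
0.3625

largest singular value 4, smallest 40/2983
condition number: 4 ÷ (40/2983) = 298.3000
perturbation bound = 298.3000·1/823 = 0.3625
solve Ax = b  →  x = [-86.7232 0.8446 206.2341]
‖b‖₂ = 5.0990 and ‖x‖₂ = 223.7278
with δb = [0.0036 0.0008 0.0050], A·Δx = δb → ‖Δx‖ = 0.4620
realised ‖Δx‖/‖x‖ = 0.0021
tightness: 0.0021 against a bound of 0.3625 (unrounded ratio ≈ 0.0057)


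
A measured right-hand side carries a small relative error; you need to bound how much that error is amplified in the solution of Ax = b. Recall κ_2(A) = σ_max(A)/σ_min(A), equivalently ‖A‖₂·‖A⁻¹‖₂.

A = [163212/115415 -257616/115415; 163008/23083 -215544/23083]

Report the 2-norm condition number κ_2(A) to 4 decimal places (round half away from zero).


56.3000

M = AᵀA = [411022224/7924225 -547549632/7924225; -547549632/7924225 730426176/7924225]. tr(M)=45657936/316969, det(M)=2073600/316969
λ_max, λ_min = (45657936/316969 ± √2082018052106496/100469346961)/2 = 144, 14400/316969
κ = σ_max/σ_min = 12/(120/563) = 56.3000


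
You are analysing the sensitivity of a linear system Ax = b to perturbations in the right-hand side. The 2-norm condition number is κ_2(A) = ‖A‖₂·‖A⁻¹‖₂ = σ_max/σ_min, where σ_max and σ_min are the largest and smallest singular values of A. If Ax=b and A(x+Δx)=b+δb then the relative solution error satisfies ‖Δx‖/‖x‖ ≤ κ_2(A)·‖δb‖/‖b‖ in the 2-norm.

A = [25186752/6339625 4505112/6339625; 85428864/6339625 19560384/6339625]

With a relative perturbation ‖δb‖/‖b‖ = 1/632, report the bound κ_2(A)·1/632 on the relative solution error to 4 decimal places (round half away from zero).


0.1223

AᵀA = [12691941249024/64305352225 571036967424/12861070445; 571036967424/12861070445 644647450176/64305352225]; tr = 317348928/1530169, det = 6879707136/956355625
λ_max, λ_min = (317348928/1530169 ± √62901855355863896064/1463385730350625)/2 = 5184/25, 1327104/38254225
so κ_2 = √((5184/25) / (1327104/38254225)) = 77.3125
κ_2(A)·‖δb‖/‖b‖ = 0.1223


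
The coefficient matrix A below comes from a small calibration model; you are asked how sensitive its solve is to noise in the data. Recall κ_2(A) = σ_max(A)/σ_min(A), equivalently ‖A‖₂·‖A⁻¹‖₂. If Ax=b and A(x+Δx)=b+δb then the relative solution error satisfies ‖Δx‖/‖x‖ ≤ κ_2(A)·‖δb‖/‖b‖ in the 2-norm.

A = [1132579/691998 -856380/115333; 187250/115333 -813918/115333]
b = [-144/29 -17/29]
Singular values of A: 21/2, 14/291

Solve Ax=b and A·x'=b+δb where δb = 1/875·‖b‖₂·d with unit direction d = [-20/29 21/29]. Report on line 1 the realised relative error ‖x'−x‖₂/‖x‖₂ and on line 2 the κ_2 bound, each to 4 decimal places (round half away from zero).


0.0019
0.2494

from the listed singular values, σ₁ = 21/2, σ_n = 14/291
condition number: (21/2) ÷ (14/291) = 218.2500
perturbation bound = 218.2500·1/875 = 0.2494
solve Ax = b  →  x = [60.7526 14.0598]
‖b‖₂ = 5.0000 and ‖x‖₂ = 62.3583
δb = ε·‖b‖·d = [-0.0039 0.0041]; solving A·Δx = δb gives ‖Δx‖ = 0.1188
dividing the unrounded norms, ‖Δx‖/‖x‖ = 0.0019
tightness: 0.0019 against a bound of 0.2494 (unrounded ratio ≈ 0.0076)


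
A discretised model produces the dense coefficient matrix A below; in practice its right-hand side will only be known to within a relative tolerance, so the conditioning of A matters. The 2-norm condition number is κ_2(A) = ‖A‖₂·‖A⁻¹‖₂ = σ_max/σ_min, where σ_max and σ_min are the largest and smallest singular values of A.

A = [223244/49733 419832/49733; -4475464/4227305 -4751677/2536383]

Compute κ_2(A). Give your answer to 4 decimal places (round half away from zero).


M = AᵀA = [226120456016/10630641025 254350818568/6378384615; 254350818568/6378384615 286155773113/3827030769]. tr(M)=31795773121/331058025, det(M)=92236816/331058025
λ_max, λ_min = (31795773121/331058025 ± √1010849045409557087041/109599415916900625)/2 = 2401/25, 38416/13242321
σ_max=√(2401/25)=(49/5), σ_min=√(38416/13242321)=(196/3639) → κ = 181.9500

181.9500


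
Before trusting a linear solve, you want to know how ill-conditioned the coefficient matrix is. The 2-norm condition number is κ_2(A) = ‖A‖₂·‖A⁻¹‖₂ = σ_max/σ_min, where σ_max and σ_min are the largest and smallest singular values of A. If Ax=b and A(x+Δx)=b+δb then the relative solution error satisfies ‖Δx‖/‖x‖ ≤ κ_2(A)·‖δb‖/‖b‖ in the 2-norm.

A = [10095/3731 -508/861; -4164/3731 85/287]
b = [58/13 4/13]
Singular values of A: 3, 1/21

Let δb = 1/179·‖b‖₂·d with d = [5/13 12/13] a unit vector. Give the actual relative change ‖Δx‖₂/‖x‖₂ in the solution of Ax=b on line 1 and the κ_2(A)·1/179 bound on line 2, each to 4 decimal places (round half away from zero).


0.0125
0.3520

from the listed singular values, σ₁ = 3, σ_n = 1/21
κ = σ_max/σ_min = 3/(1/21) = 63.0000
bound on ‖Δx‖/‖x‖: κ·ε = 63.0000·1/179 = 0.3520
solve Ax = b  →  x = [10.5203 40.6829]
2-norm of b is 4.4721; of x, 42.0212
Δx = A⁻¹·δb where δb = 1/179·4.4721·d; ‖Δx‖ = 0.5247
relative error = 0.0125
so the bound overstates the realised error by a factor of ≈ 28.1887 (computed from the unrounded values)


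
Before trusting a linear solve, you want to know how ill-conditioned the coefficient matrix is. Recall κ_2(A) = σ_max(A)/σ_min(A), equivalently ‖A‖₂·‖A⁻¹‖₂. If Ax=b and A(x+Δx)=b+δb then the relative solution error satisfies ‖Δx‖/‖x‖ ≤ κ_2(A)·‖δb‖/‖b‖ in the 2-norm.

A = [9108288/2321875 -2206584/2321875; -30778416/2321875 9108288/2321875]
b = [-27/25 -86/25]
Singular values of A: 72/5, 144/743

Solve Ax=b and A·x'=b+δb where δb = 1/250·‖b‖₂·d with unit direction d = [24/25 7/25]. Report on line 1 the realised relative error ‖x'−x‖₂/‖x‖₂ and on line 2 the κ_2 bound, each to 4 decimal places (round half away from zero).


from the listed singular values, σ₁ = 72/5, σ_n = 144/743
κ = σ_max/σ_min = (72/5)/(144/743) = 74.3000
perturbation bound = 74.3000·1/250 = 0.2972
solve Ax = b  →  x = [-2.6894 -9.9650]
‖b‖₂ = 3.6056 and ‖x‖₂ = 10.3215
δb = ε·‖b‖·d = [0.0138 0.0040]; solving A·Δx = δb gives ‖Δx‖ = 0.0744
realised ‖Δx‖/‖x‖ = 0.0072
realised/bound (from unrounded values) ≈ 0.0243

0.0072
0.2972


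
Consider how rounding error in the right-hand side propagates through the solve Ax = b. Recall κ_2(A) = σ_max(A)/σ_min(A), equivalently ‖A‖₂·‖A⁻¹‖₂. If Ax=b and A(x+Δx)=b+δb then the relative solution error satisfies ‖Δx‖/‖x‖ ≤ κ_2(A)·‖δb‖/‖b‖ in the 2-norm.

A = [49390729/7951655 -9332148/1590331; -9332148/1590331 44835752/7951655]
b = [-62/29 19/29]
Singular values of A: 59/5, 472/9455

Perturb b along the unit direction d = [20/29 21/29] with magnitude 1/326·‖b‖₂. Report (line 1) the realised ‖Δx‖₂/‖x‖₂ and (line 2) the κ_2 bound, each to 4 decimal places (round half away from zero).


largest singular value 59/5, smallest 472/9455
condition number: (59/5) ÷ (472/9455) = 236.3750
bound on ‖Δx‖/‖x‖: κ·ε = 236.3750·1/326 = 0.7251
solve Ax = b  →  x = [-13.9378 -14.3889]
‖b‖₂ = 2.2361 and ‖x‖₂ = 20.0325
δb = ε·‖b‖·d = [0.0047 0.0050]; solving A·Δx = δb gives ‖Δx‖ = 0.1374
relative error = 0.0069
tightness: 0.0069 against a bound of 0.7251 (unrounded ratio ≈ 0.0095)

0.0069
0.7251
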